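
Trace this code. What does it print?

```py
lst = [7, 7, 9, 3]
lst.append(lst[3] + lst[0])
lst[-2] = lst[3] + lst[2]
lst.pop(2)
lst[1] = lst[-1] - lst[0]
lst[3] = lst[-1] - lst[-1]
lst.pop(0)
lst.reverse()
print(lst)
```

[0, 12, 3]

append lst[3]+lst[0] = 3+7 = 10 → [7, 7, 9, 3, 10]
lst[-2] = lst[3]+lst[2] = 3+9 = 12 → [7, 7, 9, 12, 10]
pop(2) removes 9 → [7, 7, 12, 10]
lst[1] = lst[-1]-lst[0] = 10-7 = 3 → [7, 3, 12, 10]
lst[3] = lst[-1]-lst[-1] = 10-10 = 0 → [7, 3, 12, 0]
pop(0) removes 7 → [3, 12, 0]
reverse → [0, 12, 3]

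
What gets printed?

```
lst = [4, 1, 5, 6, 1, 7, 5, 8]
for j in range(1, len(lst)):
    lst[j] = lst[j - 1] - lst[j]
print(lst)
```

[4, 3, -2, -8, -9, -16, -21, -29]

j=1: lst[1] = 4-1 = 3 → [4, 3, 5, 6, 1, 7, 5, 8]
j=2: lst[2] = 3-5 = -2 → [4, 3, -2, 6, 1, 7, 5, 8]
j=3: lst[3] = (-2)-6 = -8 → [4, 3, -2, -8, 1, 7, 5, 8]
j=4: lst[4] = (-8)-1 = -9 → [4, 3, -2, -8, -9, 7, 5, 8]
j=5: lst[5] = (-9)-7 = -16 → [4, 3, -2, -8, -9, -16, 5, 8]
j=6: lst[6] = (-16)-5 = -21 → [4, 3, -2, -8, -9, -16, -21, 8]
j=7: lst[7] = (-21)-8 = -29 → [4, 3, -2, -8, -9, -16, -21, -29]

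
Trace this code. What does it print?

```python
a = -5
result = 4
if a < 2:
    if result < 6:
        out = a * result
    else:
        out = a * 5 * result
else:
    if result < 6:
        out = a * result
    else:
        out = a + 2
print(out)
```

-20

a=-5, result=4
a < 2 is True; result < 6 is True
→ out = a * result = -20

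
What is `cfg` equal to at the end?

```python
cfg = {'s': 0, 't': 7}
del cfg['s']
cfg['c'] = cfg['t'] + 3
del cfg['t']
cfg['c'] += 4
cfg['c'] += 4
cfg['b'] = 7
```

del 's' → {'t': 7}
cfg['c'] = cfg['t']+3 = 10 → {'t': 7, 'c': 10}
del 't' → {'c': 10}
cfg['c'] = 10+4 = 14 → {'c': 14}
cfg['c'] = 14+4 = 18 → {'c': 18}
cfg['b'] = 7 → {'c': 18, 'b': 7}

{'c': 18, 'b': 7}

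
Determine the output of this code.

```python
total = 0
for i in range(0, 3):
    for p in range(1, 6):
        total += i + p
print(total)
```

60

i=0,p=1: total = 0+1 = 1
i=0,p=2: total = 1+2 = 3
i=0,p=3: total = 3+3 = 6
i=0,p=4: total = 6+4 = 10
i=0,p=5: total = 10+5 = 15
i=1,p=1: total = 15+2 = 17
i=1,p=2: total = 17+3 = 20
i=1,p=3: total = 20+4 = 24
i=1,p=4: total = 24+5 = 29
i=1,p=5: total = 29+6 = 35
i=2,p=1: total = 35+3 = 38
i=2,p=2: total = 38+4 = 42
i=2,p=3: total = 42+5 = 47
i=2,p=4: total = 47+6 = 53
i=2,p=5: total = 53+7 = 60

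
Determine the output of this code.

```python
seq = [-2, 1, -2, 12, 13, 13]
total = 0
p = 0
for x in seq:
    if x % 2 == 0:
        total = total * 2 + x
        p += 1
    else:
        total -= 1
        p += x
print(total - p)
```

-36

x=-2: even, total = 0*2+(-2) = -2; p=1
x=1: not even, total = (-2)-1 = -3; p=2
x=-2: even, total = (-3)*2+(-2) = -8; p=3
x=12: even, total = (-8)*2+12 = -4; p=4
x=13: not even, total = (-4)-1 = -5; p=17
x=13: not even, total = (-5)-1 = -6; p=30
total-p = (-6)-30 = -36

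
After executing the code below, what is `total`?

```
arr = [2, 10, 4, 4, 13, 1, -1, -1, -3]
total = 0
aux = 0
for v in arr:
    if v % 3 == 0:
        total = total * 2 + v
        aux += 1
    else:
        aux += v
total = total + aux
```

30

v=2: not %3==0; aux=2
v=10: not %3==0; aux=12
v=4: not %3==0; aux=16
v=4: not %3==0; aux=20
v=13: not %3==0; aux=33
v=1: not %3==0; aux=34
v=-1: not %3==0; aux=33
v=-1: not %3==0; aux=32
v=-3: %3==0, total = 0*2+(-3) = -3; aux=33
total+aux = (-3)+33 = 30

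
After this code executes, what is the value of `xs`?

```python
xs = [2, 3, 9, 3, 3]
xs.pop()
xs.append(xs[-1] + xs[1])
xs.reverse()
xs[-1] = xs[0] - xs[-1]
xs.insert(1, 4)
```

[6, 4, 3, 9, 3, 4]

pop() removes 3 → [2, 3, 9, 3]
append xs[-1]+xs[1] = 3+3 = 6 → [2, 3, 9, 3, 6]
reverse → [6, 3, 9, 3, 2]
xs[-1] = xs[0]-xs[-1] = 6-2 = 4 → [6, 3, 9, 3, 4]
insert 4 at 1 → [6, 4, 3, 9, 3, 4]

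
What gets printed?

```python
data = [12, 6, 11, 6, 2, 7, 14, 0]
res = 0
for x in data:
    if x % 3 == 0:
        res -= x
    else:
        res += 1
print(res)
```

x=12: %3==0, res = 0-12 = -12
x=6: %3==0, res = (-12)-6 = -18
x=11: not %3==0, res = (-18)+1 = -17
x=6: %3==0, res = (-17)-6 = -23
x=2: not %3==0, res = (-23)+1 = -22
x=7: not %3==0, res = (-22)+1 = -21
x=14: not %3==0, res = (-21)+1 = -20
x=0: %3==0, res = (-20)-0 = -20

-20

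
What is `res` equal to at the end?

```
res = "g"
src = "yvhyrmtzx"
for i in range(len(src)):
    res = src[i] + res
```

i=0: prepend 'y' → 'yg'
i=1: prepend 'v' → 'vyg'
i=2: prepend 'h' → 'hvyg'
i=3: prepend 'y' → 'yhvyg'
i=4: prepend 'r' → 'ryhvyg'
i=5: prepend 'm' → 'mryhvyg'
i=6: prepend 't' → 'tmryhvyg'
i=7: prepend 'z' → 'ztmryhvyg'
i=8: prepend 'x' → 'xztmryhvyg'

'xztmryhvyg'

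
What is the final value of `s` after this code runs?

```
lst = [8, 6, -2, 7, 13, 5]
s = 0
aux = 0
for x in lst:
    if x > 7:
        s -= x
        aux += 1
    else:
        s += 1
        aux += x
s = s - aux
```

x=8: >7, s = 0-8 = -8; aux=1
x=6: not >7, s = (-8)+1 = -7; aux=7
x=-2: not >7, s = (-7)+1 = -6; aux=5
x=7: not >7, s = (-6)+1 = -5; aux=12
x=13: >7, s = (-5)-13 = -18; aux=13
x=5: not >7, s = (-18)+1 = -17; aux=18
s-aux = (-17)-18 = -35

-35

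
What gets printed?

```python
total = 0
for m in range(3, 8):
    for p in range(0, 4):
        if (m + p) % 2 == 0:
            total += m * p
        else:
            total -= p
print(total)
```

66

m=3,p=0: odd sum, total = 0-0 = 0
m=3,p=1: even sum, total = 0+3 = 3
m=3,p=2: odd sum, total = 3-2 = 1
m=3,p=3: even sum, total = 1+9 = 10
m=4,p=0: even sum, total = 10+0 = 10
m=4,p=1: odd sum, total = 10-1 = 9
m=4,p=2: even sum, total = 9+8 = 17
m=4,p=3: odd sum, total = 17-3 = 14
m=5,p=0: odd sum, total = 14-0 = 14
m=5,p=1: even sum, total = 14+5 = 19
m=5,p=2: odd sum, total = 19-2 = 17
m=5,p=3: even sum, total = 17+15 = 32
m=6,p=0: even sum, total = 32+0 = 32
m=6,p=1: odd sum, total = 32-1 = 31
m=6,p=2: even sum, total = 31+12 = 43
m=6,p=3: odd sum, total = 43-3 = 40
m=7,p=0: odd sum, total = 40-0 = 40
m=7,p=1: even sum, total = 40+7 = 47
m=7,p=2: odd sum, total = 47-2 = 45
m=7,p=3: even sum, total = 45+21 = 66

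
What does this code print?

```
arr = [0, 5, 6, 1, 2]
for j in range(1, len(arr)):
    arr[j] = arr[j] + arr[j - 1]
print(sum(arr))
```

42

j=1: arr[1] = 5+0 = 5 → [0, 5, 6, 1, 2]
j=2: arr[2] = 6+5 = 11 → [0, 5, 11, 1, 2]
j=3: arr[3] = 1+11 = 12 → [0, 5, 11, 12, 2]
j=4: arr[4] = 2+12 = 14 → [0, 5, 11, 12, 14]
sum = 42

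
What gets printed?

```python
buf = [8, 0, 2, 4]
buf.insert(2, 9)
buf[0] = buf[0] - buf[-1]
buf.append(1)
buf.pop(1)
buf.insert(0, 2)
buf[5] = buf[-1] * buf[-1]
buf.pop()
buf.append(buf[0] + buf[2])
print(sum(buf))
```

insert 9 at 2 → [8, 0, 9, 2, 4]
buf[0] = buf[0]-buf[-1] = 8-4 = 4 → [4, 0, 9, 2, 4]
append 1 → [4, 0, 9, 2, 4, 1]
pop(1) removes 0 → [4, 9, 2, 4, 1]
insert 2 at 0 → [2, 4, 9, 2, 4, 1]
buf[5] = buf[-1]*buf[-1] = 1*1 = 1 → [2, 4, 9, 2, 4, 1]
pop() removes 1 → [2, 4, 9, 2, 4]
append buf[0]+buf[2] = 2+9 = 11 → [2, 4, 9, 2, 4, 11]
sum = 32

32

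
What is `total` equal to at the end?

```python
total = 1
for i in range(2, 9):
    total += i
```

36

i=2: total = 1+2 = 3
i=3: total = 3+3 = 6
i=4: total = 6+4 = 10
i=5: total = 10+5 = 15
i=6: total = 15+6 = 21
i=7: total = 21+7 = 28
i=8: total = 28+8 = 36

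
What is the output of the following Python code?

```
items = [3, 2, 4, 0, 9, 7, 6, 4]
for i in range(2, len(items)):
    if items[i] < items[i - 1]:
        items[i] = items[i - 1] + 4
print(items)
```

[3, 2, 4, 8, 9, 13, 17, 21]

i=2: 4>=2, unchanged → [3, 2, 4, 0, 9, 7, 6, 4]
i=3: 0<4, items[3] = 4+4 = 8 → [3, 2, 4, 8, 9, 7, 6, 4]
i=4: 9>=8, unchanged → [3, 2, 4, 8, 9, 7, 6, 4]
i=5: 7<9, items[5] = 9+4 = 13 → [3, 2, 4, 8, 9, 13, 6, 4]
i=6: 6<13, items[6] = 13+4 = 17 → [3, 2, 4, 8, 9, 13, 17, 4]
i=7: 4<17, items[7] = 17+4 = 21 → [3, 2, 4, 8, 9, 13, 17, 21]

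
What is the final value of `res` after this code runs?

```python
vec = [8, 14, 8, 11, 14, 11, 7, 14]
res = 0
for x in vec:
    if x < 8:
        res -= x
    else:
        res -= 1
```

x=8: not <8, res = 0-1 = -1
x=14: not <8, res = (-1)-1 = -2
x=8: not <8, res = (-2)-1 = -3
x=11: not <8, res = (-3)-1 = -4
x=14: not <8, res = (-4)-1 = -5
x=11: not <8, res = (-5)-1 = -6
x=7: <8, res = (-6)-7 = -13
x=14: not <8, res = (-13)-1 = -14

-14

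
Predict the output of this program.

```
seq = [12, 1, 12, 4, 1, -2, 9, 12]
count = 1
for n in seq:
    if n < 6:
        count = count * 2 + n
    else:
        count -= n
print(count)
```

-269

n=12: not <6, count = 1-12 = -11
n=1: <6, count = (-11)*2+1 = -21
n=12: not <6, count = (-21)-12 = -33
n=4: <6, count = (-33)*2+4 = -62
n=1: <6, count = (-62)*2+1 = -123
n=-2: <6, count = (-123)*2+(-2) = -248
n=9: not <6, count = (-248)-9 = -257
n=12: not <6, count = (-257)-12 = -269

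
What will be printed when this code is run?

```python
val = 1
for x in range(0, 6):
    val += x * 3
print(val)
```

46

x=0: val = 1+0*3 = 1
x=1: val = 1+1*3 = 4
x=2: val = 4+2*3 = 10
x=3: val = 10+3*3 = 19
x=4: val = 19+4*3 = 31
x=5: val = 31+5*3 = 46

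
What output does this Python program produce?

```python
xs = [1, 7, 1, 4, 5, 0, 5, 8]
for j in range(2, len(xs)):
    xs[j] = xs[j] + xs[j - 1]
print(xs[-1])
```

j=2: xs[2] = 1+7 = 8 → [1, 7, 8, 4, 5, 0, 5, 8]
j=3: xs[3] = 4+8 = 12 → [1, 7, 8, 12, 5, 0, 5, 8]
j=4: xs[4] = 5+12 = 17 → [1, 7, 8, 12, 17, 0, 5, 8]
j=5: xs[5] = 0+17 = 17 → [1, 7, 8, 12, 17, 17, 5, 8]
j=6: xs[6] = 5+17 = 22 → [1, 7, 8, 12, 17, 17, 22, 8]
j=7: xs[7] = 8+22 = 30 → [1, 7, 8, 12, 17, 17, 22, 30]

30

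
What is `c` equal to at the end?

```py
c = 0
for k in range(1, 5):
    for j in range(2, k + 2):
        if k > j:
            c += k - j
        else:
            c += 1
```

k=1,j=2: not 1>2, c = 0+1 = 1
k=2,j=2: not 2>2, c = 1+1 = 2
k=2,j=3: not 2>3, c = 2+1 = 3
k=3,j=2: 3>2, c = 3+1 = 4
k=3,j=3: not 3>3, c = 4+1 = 5
k=3,j=4: not 3>4, c = 5+1 = 6
k=4,j=2: 4>2, c = 6+2 = 8
k=4,j=3: 4>3, c = 8+1 = 9
k=4,j=4: not 4>4, c = 9+1 = 10
k=4,j=5: not 4>5, c = 10+1 = 11

11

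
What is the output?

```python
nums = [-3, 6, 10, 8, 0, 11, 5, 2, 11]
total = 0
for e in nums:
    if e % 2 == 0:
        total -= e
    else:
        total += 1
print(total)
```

-22

e=-3: not even, total = 0+1 = 1
e=6: even, total = 1-6 = -5
e=10: even, total = (-5)-10 = -15
e=8: even, total = (-15)-8 = -23
e=0: even, total = (-23)-0 = -23
e=11: not even, total = (-23)+1 = -22
e=5: not even, total = (-22)+1 = -21
e=2: even, total = (-21)-2 = -23
e=11: not even, total = (-23)+1 = -22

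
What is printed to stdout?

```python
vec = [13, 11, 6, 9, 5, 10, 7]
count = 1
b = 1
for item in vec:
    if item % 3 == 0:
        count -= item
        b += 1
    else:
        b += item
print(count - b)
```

item=13: not %3==0; b=14
item=11: not %3==0; b=25
item=6: %3==0, count = 1-6 = -5; b=26
item=9: %3==0, count = (-5)-9 = -14; b=27
item=5: not %3==0; b=32
item=10: not %3==0; b=42
item=7: not %3==0; b=49
count-b = (-14)-49 = -63

-63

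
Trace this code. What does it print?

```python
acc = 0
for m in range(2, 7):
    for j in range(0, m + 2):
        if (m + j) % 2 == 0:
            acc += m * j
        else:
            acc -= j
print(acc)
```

110

m=2,j=0: even sum, acc = 0+0 = 0
m=2,j=1: odd sum, acc = 0-1 = -1
m=2,j=2: even sum, acc = (-1)+4 = 3
m=2,j=3: odd sum, acc = 3-3 = 0
m=3,j=0: odd sum, acc = 0-0 = 0
m=3,j=1: even sum, acc = 0+3 = 3
m=3,j=2: odd sum, acc = 3-2 = 1
m=3,j=3: even sum, acc = 1+9 = 10
m=3,j=4: odd sum, acc = 10-4 = 6
m=4,j=0: even sum, acc = 6+0 = 6
m=4,j=1: odd sum, acc = 6-1 = 5
m=4,j=2: even sum, acc = 5+8 = 13
m=4,j=3: odd sum, acc = 13-3 = 10
m=4,j=4: even sum, acc = 10+16 = 26
m=4,j=5: odd sum, acc = 26-5 = 21
m=5,j=0: odd sum, acc = 21-0 = 21
m=5,j=1: even sum, acc = 21+5 = 26
m=5,j=2: odd sum, acc = 26-2 = 24
m=5,j=3: even sum, acc = 24+15 = 39
m=5,j=4: odd sum, acc = 39-4 = 35
m=5,j=5: even sum, acc = 35+25 = 60
m=5,j=6: odd sum, acc = 60-6 = 54
m=6,j=0: even sum, acc = 54+0 = 54
m=6,j=1: odd sum, acc = 54-1 = 53
m=6,j=2: even sum, acc = 53+12 = 65
m=6,j=3: odd sum, acc = 65-3 = 62
m=6,j=4: even sum, acc = 62+24 = 86
m=6,j=5: odd sum, acc = 86-5 = 81
m=6,j=6: even sum, acc = 81+36 = 117
m=6,j=7: odd sum, acc = 117-7 = 110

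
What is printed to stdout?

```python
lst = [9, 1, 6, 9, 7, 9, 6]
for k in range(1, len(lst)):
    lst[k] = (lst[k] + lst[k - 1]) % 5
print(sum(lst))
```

k=1: lst[1] = (1+9)%5 = 0 → [9, 0, 6, 9, 7, 9, 6]
k=2: lst[2] = (6+0)%5 = 1 → [9, 0, 1, 9, 7, 9, 6]
k=3: lst[3] = (9+1)%5 = 0 → [9, 0, 1, 0, 7, 9, 6]
k=4: lst[4] = (7+0)%5 = 2 → [9, 0, 1, 0, 2, 9, 6]
k=5: lst[5] = (9+2)%5 = 1 → [9, 0, 1, 0, 2, 1, 6]
k=6: lst[6] = (6+1)%5 = 2 → [9, 0, 1, 0, 2, 1, 2]
sum = 15

15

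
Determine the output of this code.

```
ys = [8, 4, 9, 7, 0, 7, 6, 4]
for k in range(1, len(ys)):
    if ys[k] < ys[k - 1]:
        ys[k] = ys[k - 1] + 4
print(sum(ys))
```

k=1: 4<8, ys[1] = 8+4 = 12 → [8, 12, 9, 7, 0, 7, 6, 4]
k=2: 9<12, ys[2] = 12+4 = 16 → [8, 12, 16, 7, 0, 7, 6, 4]
k=3: 7<16, ys[3] = 16+4 = 20 → [8, 12, 16, 20, 0, 7, 6, 4]
k=4: 0<20, ys[4] = 20+4 = 24 → [8, 12, 16, 20, 24, 7, 6, 4]
k=5: 7<24, ys[5] = 24+4 = 28 → [8, 12, 16, 20, 24, 28, 6, 4]
k=6: 6<28, ys[6] = 28+4 = 32 → [8, 12, 16, 20, 24, 28, 32, 4]
k=7: 4<32, ys[7] = 32+4 = 36 → [8, 12, 16, 20, 24, 28, 32, 36]
sum = 176

176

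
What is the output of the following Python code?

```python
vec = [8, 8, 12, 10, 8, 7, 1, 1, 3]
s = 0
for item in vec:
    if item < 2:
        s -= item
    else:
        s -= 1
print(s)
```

-9

item=8: not <2, s = 0-1 = -1
item=8: not <2, s = (-1)-1 = -2
item=12: not <2, s = (-2)-1 = -3
item=10: not <2, s = (-3)-1 = -4
item=8: not <2, s = (-4)-1 = -5
item=7: not <2, s = (-5)-1 = -6
item=1: <2, s = (-6)-1 = -7
item=1: <2, s = (-7)-1 = -8
item=3: not <2, s = (-8)-1 = -9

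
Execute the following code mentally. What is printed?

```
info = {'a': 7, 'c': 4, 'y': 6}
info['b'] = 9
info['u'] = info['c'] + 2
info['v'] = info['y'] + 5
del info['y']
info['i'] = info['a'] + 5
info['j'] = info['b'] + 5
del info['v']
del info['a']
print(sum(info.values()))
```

45

info['b'] = 9 → {'a': 7, 'c': 4, 'y': 6, 'b': 9}
info['u'] = info['c']+2 = 6 → {'a': 7, 'c': 4, 'y': 6, 'b': 9, 'u': 6}
info['v'] = info['y']+5 = 11 → {'a': 7, 'c': 4, 'y': 6, 'b': 9, 'u': 6, 'v': 11}
del 'y' → {'a': 7, 'c': 4, 'b': 9, 'u': 6, 'v': 11}
info['i'] = info['a']+5 = 12 → {'a': 7, 'c': 4, 'b': 9, 'u': 6, 'v': 11, 'i': 12}
info['j'] = info['b']+5 = 14 → {'a': 7, 'c': 4, 'b': 9, 'u': 6, 'v': 11, 'i': 12, 'j': 14}
del 'v' → {'a': 7, 'c': 4, 'b': 9, 'u': 6, 'i': 12, 'j': 14}
del 'a' → {'c': 4, 'b': 9, 'u': 6, 'i': 12, 'j': 14}
sum of values = 45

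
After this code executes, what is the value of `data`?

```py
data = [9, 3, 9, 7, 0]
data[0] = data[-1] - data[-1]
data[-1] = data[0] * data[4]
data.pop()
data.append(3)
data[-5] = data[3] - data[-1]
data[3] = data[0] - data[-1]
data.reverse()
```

[3, 1, 9, 3, 4]

data[0] = data[-1]-data[-1] = 0-0 = 0 → [0, 3, 9, 7, 0]
data[-1] = data[0]*data[4] = 0*0 = 0 → [0, 3, 9, 7, 0]
pop() removes 0 → [0, 3, 9, 7]
append 3 → [0, 3, 9, 7, 3]
data[-5] = data[3]-data[-1] = 7-3 = 4 → [4, 3, 9, 7, 3]
data[3] = data[0]-data[-1] = 4-3 = 1 → [4, 3, 9, 1, 3]
reverse → [3, 1, 9, 3, 4]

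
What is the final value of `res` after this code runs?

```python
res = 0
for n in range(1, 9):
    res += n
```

36

n=1: res = 0+1 = 1
n=2: res = 1+2 = 3
n=3: res = 3+3 = 6
n=4: res = 6+4 = 10
n=5: res = 10+5 = 15
n=6: res = 15+6 = 21
n=7: res = 21+7 = 28
n=8: res = 28+8 = 36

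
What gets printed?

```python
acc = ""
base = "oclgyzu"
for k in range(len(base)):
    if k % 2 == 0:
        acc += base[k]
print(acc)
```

olyu

k=0: add 'o' → 'o'
k=1: skip
k=2: add 'l' → 'ol'
k=3: skip
k=4: add 'y' → 'oly'
k=5: skip
k=6: add 'u' → 'olyu'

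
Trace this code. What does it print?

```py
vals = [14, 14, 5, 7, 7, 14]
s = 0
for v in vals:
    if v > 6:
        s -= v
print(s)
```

v=14: >6, s = 0-14 = -14
v=14: >6, s = (-14)-14 = -28
v=5: not >6
v=7: >6, s = (-28)-7 = -35
v=7: >6, s = (-35)-7 = -42
v=14: >6, s = (-42)-14 = -56

-56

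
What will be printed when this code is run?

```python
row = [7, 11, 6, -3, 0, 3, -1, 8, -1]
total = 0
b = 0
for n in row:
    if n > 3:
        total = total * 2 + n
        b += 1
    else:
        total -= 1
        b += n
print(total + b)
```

113

n=7: >3, total = 0*2+7 = 7; b=1
n=11: >3, total = 7*2+11 = 25; b=2
n=6: >3, total = 25*2+6 = 56; b=3
n=-3: not >3, total = 56-1 = 55; b=0
n=0: not >3, total = 55-1 = 54; b=0
n=3: not >3, total = 54-1 = 53; b=3
n=-1: not >3, total = 53-1 = 52; b=2
n=8: >3, total = 52*2+8 = 112; b=3
n=-1: not >3, total = 112-1 = 111; b=2
total+b = 111+2 = 113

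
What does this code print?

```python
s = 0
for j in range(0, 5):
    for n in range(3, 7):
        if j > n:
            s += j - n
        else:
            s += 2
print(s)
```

j=0,n=3: not 0>3, s = 0+2 = 2
j=0,n=4: not 0>4, s = 2+2 = 4
j=0,n=5: not 0>5, s = 4+2 = 6
j=0,n=6: not 0>6, s = 6+2 = 8
j=1,n=3: not 1>3, s = 8+2 = 10
j=1,n=4: not 1>4, s = 10+2 = 12
j=1,n=5: not 1>5, s = 12+2 = 14
j=1,n=6: not 1>6, s = 14+2 = 16
j=2,n=3: not 2>3, s = 16+2 = 18
j=2,n=4: not 2>4, s = 18+2 = 20
j=2,n=5: not 2>5, s = 20+2 = 22
j=2,n=6: not 2>6, s = 22+2 = 24
j=3,n=3: not 3>3, s = 24+2 = 26
j=3,n=4: not 3>4, s = 26+2 = 28
j=3,n=5: not 3>5, s = 28+2 = 30
j=3,n=6: not 3>6, s = 30+2 = 32
j=4,n=3: 4>3, s = 32+1 = 33
j=4,n=4: not 4>4, s = 33+2 = 35
j=4,n=5: not 4>5, s = 35+2 = 37
j=4,n=6: not 4>6, s = 37+2 = 39

39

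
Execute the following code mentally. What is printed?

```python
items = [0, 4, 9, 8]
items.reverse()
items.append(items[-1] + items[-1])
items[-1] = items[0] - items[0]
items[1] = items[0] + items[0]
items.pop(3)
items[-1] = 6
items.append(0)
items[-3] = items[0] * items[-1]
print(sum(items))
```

reverse → [8, 9, 4, 0]
append items[-1]+items[-1] = 0+0 = 0 → [8, 9, 4, 0, 0]
items[-1] = items[0]-items[0] = 8-8 = 0 → [8, 9, 4, 0, 0]
items[1] = items[0]+items[0] = 8+8 = 16 → [8, 16, 4, 0, 0]
pop(3) removes 0 → [8, 16, 4, 0]
items[-1] = 6 → [8, 16, 4, 6]
append 0 → [8, 16, 4, 6, 0]
items[-3] = items[0]*items[-1] = 8*0 = 0 → [8, 16, 0, 6, 0]
sum = 30

30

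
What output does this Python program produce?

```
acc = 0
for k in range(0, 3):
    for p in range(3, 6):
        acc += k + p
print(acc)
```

45

k=0,p=3: acc = 0+3 = 3
k=0,p=4: acc = 3+4 = 7
k=0,p=5: acc = 7+5 = 12
k=1,p=3: acc = 12+4 = 16
k=1,p=4: acc = 16+5 = 21
k=1,p=5: acc = 21+6 = 27
k=2,p=3: acc = 27+5 = 32
k=2,p=4: acc = 32+6 = 38
k=2,p=5: acc = 38+7 = 45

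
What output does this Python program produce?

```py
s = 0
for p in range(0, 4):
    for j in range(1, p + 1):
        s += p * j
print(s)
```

25

p=1,j=1: s = 0+1 = 1
p=2,j=1: s = 1+2 = 3
p=2,j=2: s = 3+4 = 7
p=3,j=1: s = 7+3 = 10
p=3,j=2: s = 10+6 = 16
p=3,j=3: s = 16+9 = 25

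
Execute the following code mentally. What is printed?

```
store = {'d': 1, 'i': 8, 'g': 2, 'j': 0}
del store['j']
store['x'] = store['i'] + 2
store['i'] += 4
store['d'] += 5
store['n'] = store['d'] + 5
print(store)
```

{'d': 6, 'i': 12, 'g': 2, 'x': 10, 'n': 11}

del 'j' → {'d': 1, 'i': 8, 'g': 2}
store['x'] = store['i']+2 = 10 → {'d': 1, 'i': 8, 'g': 2, 'x': 10}
store['i'] = 8+4 = 12 → {'d': 1, 'i': 12, 'g': 2, 'x': 10}
store['d'] = 1+5 = 6 → {'d': 6, 'i': 12, 'g': 2, 'x': 10}
store['n'] = store['d']+5 = 11 → {'d': 6, 'i': 12, 'g': 2, 'x': 10, 'n': 11}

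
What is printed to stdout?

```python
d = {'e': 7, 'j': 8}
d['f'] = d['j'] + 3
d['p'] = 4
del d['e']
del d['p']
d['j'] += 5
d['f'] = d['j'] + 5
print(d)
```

d['f'] = d['j']+3 = 11 → {'e': 7, 'j': 8, 'f': 11}
d['p'] = 4 → {'e': 7, 'j': 8, 'f': 11, 'p': 4}
del 'e' → {'j': 8, 'f': 11, 'p': 4}
del 'p' → {'j': 8, 'f': 11}
d['j'] = 8+5 = 13 → {'j': 13, 'f': 11}
d['f'] = d['j']+5 = 18 → {'j': 13, 'f': 18}

{'j': 13, 'f': 18}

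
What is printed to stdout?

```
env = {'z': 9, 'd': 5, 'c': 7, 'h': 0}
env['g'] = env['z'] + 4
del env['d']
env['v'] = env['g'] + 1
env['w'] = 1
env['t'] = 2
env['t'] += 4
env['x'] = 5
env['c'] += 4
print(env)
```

{'z': 9, 'c': 11, 'h': 0, 'g': 13, 'v': 14, 'w': 1, 't': 6, 'x': 5}

env['g'] = env['z']+4 = 13 → {'z': 9, 'd': 5, 'c': 7, 'h': 0, 'g': 13}
del 'd' → {'z': 9, 'c': 7, 'h': 0, 'g': 13}
env['v'] = env['g']+1 = 14 → {'z': 9, 'c': 7, 'h': 0, 'g': 13, 'v': 14}
env['w'] = 1 → {'z': 9, 'c': 7, 'h': 0, 'g': 13, 'v': 14, 'w': 1}
env['t'] = 2 → {'z': 9, 'c': 7, 'h': 0, 'g': 13, 'v': 14, 'w': 1, 't': 2}
env['t'] = 2+4 = 6 → {'z': 9, 'c': 7, 'h': 0, 'g': 13, 'v': 14, 'w': 1, 't': 6}
env['x'] = 5 → {'z': 9, 'c': 7, 'h': 0, 'g': 13, 'v': 14, 'w': 1, 't': 6, 'x': 5}
env['c'] = 7+4 = 11 → {'z': 9, 'c': 11, 'h': 0, 'g': 13, 'v': 14, 'w': 1, 't': 6, 'x': 5}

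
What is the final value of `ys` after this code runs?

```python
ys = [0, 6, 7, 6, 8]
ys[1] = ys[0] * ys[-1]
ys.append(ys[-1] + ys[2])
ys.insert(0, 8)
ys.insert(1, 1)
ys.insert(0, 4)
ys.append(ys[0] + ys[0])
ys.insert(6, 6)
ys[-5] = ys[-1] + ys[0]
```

[4, 8, 1, 0, 0, 7, 12, 6, 8, 15, 8]

ys[1] = ys[0]*ys[-1] = 0*8 = 0 → [0, 0, 7, 6, 8]
append ys[-1]+ys[2] = 8+7 = 15 → [0, 0, 7, 6, 8, 15]
insert 8 at 0 → [8, 0, 0, 7, 6, 8, 15]
insert 1 at 1 → [8, 1, 0, 0, 7, 6, 8, 15]
insert 4 at 0 → [4, 8, 1, 0, 0, 7, 6, 8, 15]
append ys[0]+ys[0] = 4+4 = 8 → [4, 8, 1, 0, 0, 7, 6, 8, 15, 8]
insert 6 at 6 → [4, 8, 1, 0, 0, 7, 6, 6, 8, 15, 8]
ys[-5] = ys[-1]+ys[0] = 8+4 = 12 → [4, 8, 1, 0, 0, 7, 12, 6, 8, 15, 8]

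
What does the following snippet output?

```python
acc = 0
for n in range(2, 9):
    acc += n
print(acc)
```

35

n=2: acc = 0+2 = 2
n=3: acc = 2+3 = 5
n=4: acc = 5+4 = 9
n=5: acc = 9+5 = 14
n=6: acc = 14+6 = 20
n=7: acc = 20+7 = 27
n=8: acc = 27+8 = 35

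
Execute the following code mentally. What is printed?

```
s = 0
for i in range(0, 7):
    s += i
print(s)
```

21

i=0: s = 0+0 = 0
i=1: s = 0+1 = 1
i=2: s = 1+2 = 3
i=3: s = 3+3 = 6
i=4: s = 6+4 = 10
i=5: s = 10+5 = 15
i=6: s = 15+6 = 21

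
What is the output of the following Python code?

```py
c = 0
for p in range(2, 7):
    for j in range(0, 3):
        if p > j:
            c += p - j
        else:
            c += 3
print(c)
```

48

p=2,j=0: 2>0, c = 0+2 = 2
p=2,j=1: 2>1, c = 2+1 = 3
p=2,j=2: not 2>2, c = 3+3 = 6
p=3,j=0: 3>0, c = 6+3 = 9
p=3,j=1: 3>1, c = 9+2 = 11
p=3,j=2: 3>2, c = 11+1 = 12
p=4,j=0: 4>0, c = 12+4 = 16
p=4,j=1: 4>1, c = 16+3 = 19
p=4,j=2: 4>2, c = 19+2 = 21
p=5,j=0: 5>0, c = 21+5 = 26
p=5,j=1: 5>1, c = 26+4 = 30
p=5,j=2: 5>2, c = 30+3 = 33
p=6,j=0: 6>0, c = 33+6 = 39
p=6,j=1: 6>1, c = 39+5 = 44
p=6,j=2: 6>2, c = 44+4 = 48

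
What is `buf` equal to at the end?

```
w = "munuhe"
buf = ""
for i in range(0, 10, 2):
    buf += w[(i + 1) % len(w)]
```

i=0: add w[1]='u' → 'u'
i=2: add w[3]='u' → 'uu'
i=4: add w[5]='e' → 'uue'
i=6: add w[1]='u' → 'uueu'
i=8: add w[3]='u' → 'uueuu'

'uueuu'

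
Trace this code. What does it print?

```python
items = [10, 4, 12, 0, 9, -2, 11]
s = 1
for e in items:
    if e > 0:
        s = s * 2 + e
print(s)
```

301

e=10: >0, s = 1*2+10 = 12
e=4: >0, s = 12*2+4 = 28
e=12: >0, s = 28*2+12 = 68
e=0: not >0
e=9: >0, s = 68*2+9 = 145
e=-2: not >0
e=11: >0, s = 145*2+11 = 301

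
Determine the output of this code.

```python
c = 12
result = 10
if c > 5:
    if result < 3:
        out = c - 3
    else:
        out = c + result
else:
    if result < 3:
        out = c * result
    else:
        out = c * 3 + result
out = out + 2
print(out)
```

24

c=12, result=10
c > 5 is True; result < 3 is False
→ out = c + result = 22
out = 22+2 = 24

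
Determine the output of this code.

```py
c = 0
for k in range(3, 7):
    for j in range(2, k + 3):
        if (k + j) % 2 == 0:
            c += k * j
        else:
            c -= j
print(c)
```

226

k=3,j=2: odd sum, c = 0-2 = -2
k=3,j=3: even sum, c = (-2)+9 = 7
k=3,j=4: odd sum, c = 7-4 = 3
k=3,j=5: even sum, c = 3+15 = 18
k=4,j=2: even sum, c = 18+8 = 26
k=4,j=3: odd sum, c = 26-3 = 23
k=4,j=4: even sum, c = 23+16 = 39
k=4,j=5: odd sum, c = 39-5 = 34
k=4,j=6: even sum, c = 34+24 = 58
k=5,j=2: odd sum, c = 58-2 = 56
k=5,j=3: even sum, c = 56+15 = 71
k=5,j=4: odd sum, c = 71-4 = 67
k=5,j=5: even sum, c = 67+25 = 92
k=5,j=6: odd sum, c = 92-6 = 86
k=5,j=7: even sum, c = 86+35 = 121
k=6,j=2: even sum, c = 121+12 = 133
k=6,j=3: odd sum, c = 133-3 = 130
k=6,j=4: even sum, c = 130+24 = 154
k=6,j=5: odd sum, c = 154-5 = 149
k=6,j=6: even sum, c = 149+36 = 185
k=6,j=7: odd sum, c = 185-7 = 178
k=6,j=8: even sum, c = 178+48 = 226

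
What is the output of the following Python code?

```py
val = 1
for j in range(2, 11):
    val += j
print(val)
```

55

j=2: val = 1+2 = 3
j=3: val = 3+3 = 6
j=4: val = 6+4 = 10
j=5: val = 10+5 = 15
j=6: val = 15+6 = 21
j=7: val = 21+7 = 28
j=8: val = 28+8 = 36
j=9: val = 36+9 = 45
j=10: val = 45+10 = 55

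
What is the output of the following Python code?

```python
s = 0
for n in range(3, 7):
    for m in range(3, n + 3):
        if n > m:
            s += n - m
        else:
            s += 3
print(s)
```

46

n=3,m=3: not 3>3, s = 0+3 = 3
n=3,m=4: not 3>4, s = 3+3 = 6
n=3,m=5: not 3>5, s = 6+3 = 9
n=4,m=3: 4>3, s = 9+1 = 10
n=4,m=4: not 4>4, s = 10+3 = 13
n=4,m=5: not 4>5, s = 13+3 = 16
n=4,m=6: not 4>6, s = 16+3 = 19
n=5,m=3: 5>3, s = 19+2 = 21
n=5,m=4: 5>4, s = 21+1 = 22
n=5,m=5: not 5>5, s = 22+3 = 25
n=5,m=6: not 5>6, s = 25+3 = 28
n=5,m=7: not 5>7, s = 28+3 = 31
n=6,m=3: 6>3, s = 31+3 = 34
n=6,m=4: 6>4, s = 34+2 = 36
n=6,m=5: 6>5, s = 36+1 = 37
n=6,m=6: not 6>6, s = 37+3 = 40
n=6,m=7: not 6>7, s = 40+3 = 43
n=6,m=8: not 6>8, s = 43+3 = 46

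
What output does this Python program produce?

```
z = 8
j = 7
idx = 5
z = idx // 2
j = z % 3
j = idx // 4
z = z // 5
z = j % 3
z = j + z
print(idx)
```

z = 5//2 = 2
j = 2%3 = 2
j = 5//4 = 1
z = 2//5 = 0
z = 1%3 = 1
z = 1+1 = 2

5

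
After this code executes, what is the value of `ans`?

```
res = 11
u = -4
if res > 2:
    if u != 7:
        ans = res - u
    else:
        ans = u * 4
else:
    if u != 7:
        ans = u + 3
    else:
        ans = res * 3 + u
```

15

res=11, u=-4
res > 2 is True; u != 7 is True
→ ans = res - u = 15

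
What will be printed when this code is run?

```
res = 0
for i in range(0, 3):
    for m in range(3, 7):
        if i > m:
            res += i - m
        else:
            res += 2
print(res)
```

24

i=0,m=3: not 0>3, res = 0+2 = 2
i=0,m=4: not 0>4, res = 2+2 = 4
i=0,m=5: not 0>5, res = 4+2 = 6
i=0,m=6: not 0>6, res = 6+2 = 8
i=1,m=3: not 1>3, res = 8+2 = 10
i=1,m=4: not 1>4, res = 10+2 = 12
i=1,m=5: not 1>5, res = 12+2 = 14
i=1,m=6: not 1>6, res = 14+2 = 16
i=2,m=3: not 2>3, res = 16+2 = 18
i=2,m=4: not 2>4, res = 18+2 = 20
i=2,m=5: not 2>5, res = 20+2 = 22
i=2,m=6: not 2>6, res = 22+2 = 24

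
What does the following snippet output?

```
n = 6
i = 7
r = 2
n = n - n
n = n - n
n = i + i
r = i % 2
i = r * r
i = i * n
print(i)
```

n = 6-6 = 0
n = 0-0 = 0
n = 7+7 = 14
r = 7%2 = 1
i = 1*1 = 1
i = 1*14 = 14

14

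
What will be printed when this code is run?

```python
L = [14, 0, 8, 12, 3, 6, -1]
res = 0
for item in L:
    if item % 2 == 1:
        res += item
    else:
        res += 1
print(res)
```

item=14: not odd, res = 0+1 = 1
item=0: not odd, res = 1+1 = 2
item=8: not odd, res = 2+1 = 3
item=12: not odd, res = 3+1 = 4
item=3: odd, res = 4+3 = 7
item=6: not odd, res = 7+1 = 8
item=-1: odd, res = 8+(-1) = 7

7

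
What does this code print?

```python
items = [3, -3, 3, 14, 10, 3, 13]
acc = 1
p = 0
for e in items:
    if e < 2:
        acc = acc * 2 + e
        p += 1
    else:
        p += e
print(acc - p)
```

-48

e=3: not <2; p=3
e=-3: <2, acc = 1*2+(-3) = -1; p=4
e=3: not <2; p=7
e=14: not <2; p=21
e=10: not <2; p=31
e=3: not <2; p=34
e=13: not <2; p=47
acc-p = (-1)-47 = -48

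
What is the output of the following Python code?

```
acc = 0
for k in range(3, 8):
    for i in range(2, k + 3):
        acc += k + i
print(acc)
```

300

k=3,i=2: acc = 0+5 = 5
k=3,i=3: acc = 5+6 = 11
k=3,i=4: acc = 11+7 = 18
k=3,i=5: acc = 18+8 = 26
k=4,i=2: acc = 26+6 = 32
k=4,i=3: acc = 32+7 = 39
k=4,i=4: acc = 39+8 = 47
k=4,i=5: acc = 47+9 = 56
k=4,i=6: acc = 56+10 = 66
k=5,i=2: acc = 66+7 = 73
k=5,i=3: acc = 73+8 = 81
k=5,i=4: acc = 81+9 = 90
k=5,i=5: acc = 90+10 = 100
k=5,i=6: acc = 100+11 = 111
k=5,i=7: acc = 111+12 = 123
k=6,i=2: acc = 123+8 = 131
k=6,i=3: acc = 131+9 = 140
k=6,i=4: acc = 140+10 = 150
k=6,i=5: acc = 150+11 = 161
k=6,i=6: acc = 161+12 = 173
k=6,i=7: acc = 173+13 = 186
k=6,i=8: acc = 186+14 = 200
k=7,i=2: acc = 200+9 = 209
k=7,i=3: acc = 209+10 = 219
k=7,i=4: acc = 219+11 = 230
k=7,i=5: acc = 230+12 = 242
k=7,i=6: acc = 242+13 = 255
k=7,i=7: acc = 255+14 = 269
k=7,i=8: acc = 269+15 = 284
k=7,i=9: acc = 284+16 = 300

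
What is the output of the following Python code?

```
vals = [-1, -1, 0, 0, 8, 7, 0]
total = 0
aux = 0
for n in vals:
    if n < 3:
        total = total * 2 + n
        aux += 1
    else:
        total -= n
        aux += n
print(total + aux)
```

-34

n=-1: <3, total = 0*2+(-1) = -1; aux=1
n=-1: <3, total = (-1)*2+(-1) = -3; aux=2
n=0: <3, total = (-3)*2+0 = -6; aux=3
n=0: <3, total = (-6)*2+0 = -12; aux=4
n=8: not <3, total = (-12)-8 = -20; aux=12
n=7: not <3, total = (-20)-7 = -27; aux=19
n=0: <3, total = (-27)*2+0 = -54; aux=20
total+aux = (-54)+20 = -34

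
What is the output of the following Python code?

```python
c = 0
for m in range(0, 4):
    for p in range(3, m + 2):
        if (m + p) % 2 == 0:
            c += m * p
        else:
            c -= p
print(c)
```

m=2,p=3: odd sum, c = 0-3 = -3
m=3,p=3: even sum, c = (-3)+9 = 6
m=3,p=4: odd sum, c = 6-4 = 2

2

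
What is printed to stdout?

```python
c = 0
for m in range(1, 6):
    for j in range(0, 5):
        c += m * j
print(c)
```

m=1,j=0: c = 0+0 = 0
m=1,j=1: c = 0+1 = 1
m=1,j=2: c = 1+2 = 3
m=1,j=3: c = 3+3 = 6
m=1,j=4: c = 6+4 = 10
m=2,j=0: c = 10+0 = 10
m=2,j=1: c = 10+2 = 12
m=2,j=2: c = 12+4 = 16
m=2,j=3: c = 16+6 = 22
m=2,j=4: c = 22+8 = 30
m=3,j=0: c = 30+0 = 30
m=3,j=1: c = 30+3 = 33
m=3,j=2: c = 33+6 = 39
m=3,j=3: c = 39+9 = 48
m=3,j=4: c = 48+12 = 60
m=4,j=0: c = 60+0 = 60
m=4,j=1: c = 60+4 = 64
m=4,j=2: c = 64+8 = 72
m=4,j=3: c = 72+12 = 84
m=4,j=4: c = 84+16 = 100
m=5,j=0: c = 100+0 = 100
m=5,j=1: c = 100+5 = 105
m=5,j=2: c = 105+10 = 115
m=5,j=3: c = 115+15 = 130
m=5,j=4: c = 130+20 = 150

150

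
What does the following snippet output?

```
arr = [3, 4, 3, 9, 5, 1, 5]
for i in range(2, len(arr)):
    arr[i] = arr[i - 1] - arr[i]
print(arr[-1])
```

i=2: arr[2] = 4-3 = 1 → [3, 4, 1, 9, 5, 1, 5]
i=3: arr[3] = 1-9 = -8 → [3, 4, 1, -8, 5, 1, 5]
i=4: arr[4] = (-8)-5 = -13 → [3, 4, 1, -8, -13, 1, 5]
i=5: arr[5] = (-13)-1 = -14 → [3, 4, 1, -8, -13, -14, 5]
i=6: arr[6] = (-14)-5 = -19 → [3, 4, 1, -8, -13, -14, -19]

-19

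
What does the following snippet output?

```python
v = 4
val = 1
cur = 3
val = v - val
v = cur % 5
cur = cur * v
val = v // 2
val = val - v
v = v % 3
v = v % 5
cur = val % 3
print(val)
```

val = 4-1 = 3
v = 3%5 = 3
cur = 3*3 = 9
val = 3//2 = 1
val = 1-3 = -2
v = 3%3 = 0
v = 0%5 = 0
cur = (-2)%3 = 1

-2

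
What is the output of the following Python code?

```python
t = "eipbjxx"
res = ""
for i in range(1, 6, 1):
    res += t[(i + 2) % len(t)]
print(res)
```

i=1: add t[3]='b' → 'b'
i=2: add t[4]='j' → 'bj'
i=3: add t[5]='x' → 'bjx'
i=4: add t[6]='x' → 'bjxx'
i=5: add t[0]='e' → 'bjxxe'

bjxxe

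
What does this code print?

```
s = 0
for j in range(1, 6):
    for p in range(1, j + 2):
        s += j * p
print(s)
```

j=1,p=1: s = 0+1 = 1
j=1,p=2: s = 1+2 = 3
j=2,p=1: s = 3+2 = 5
j=2,p=2: s = 5+4 = 9
j=2,p=3: s = 9+6 = 15
j=3,p=1: s = 15+3 = 18
j=3,p=2: s = 18+6 = 24
j=3,p=3: s = 24+9 = 33
j=3,p=4: s = 33+12 = 45
j=4,p=1: s = 45+4 = 49
j=4,p=2: s = 49+8 = 57
j=4,p=3: s = 57+12 = 69
j=4,p=4: s = 69+16 = 85
j=4,p=5: s = 85+20 = 105
j=5,p=1: s = 105+5 = 110
j=5,p=2: s = 110+10 = 120
j=5,p=3: s = 120+15 = 135
j=5,p=4: s = 135+20 = 155
j=5,p=5: s = 155+25 = 180
j=5,p=6: s = 180+30 = 210

210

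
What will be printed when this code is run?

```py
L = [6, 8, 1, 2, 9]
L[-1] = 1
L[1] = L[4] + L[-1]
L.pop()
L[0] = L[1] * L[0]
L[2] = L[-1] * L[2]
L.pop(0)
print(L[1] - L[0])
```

L[-1] = 1 → [6, 8, 1, 2, 1]
L[1] = L[4]+L[-1] = 1+1 = 2 → [6, 2, 1, 2, 1]
pop() removes 1 → [6, 2, 1, 2]
L[0] = L[1]*L[0] = 2*6 = 12 → [12, 2, 1, 2]
L[2] = L[-1]*L[2] = 2*1 = 2 → [12, 2, 2, 2]
pop(0) removes 12 → [2, 2, 2]
L[1]-L[0] = 2-2 = 0

0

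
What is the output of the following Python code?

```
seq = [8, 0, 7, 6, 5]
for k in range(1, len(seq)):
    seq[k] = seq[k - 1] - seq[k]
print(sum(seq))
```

k=1: seq[1] = 8-0 = 8 → [8, 8, 7, 6, 5]
k=2: seq[2] = 8-7 = 1 → [8, 8, 1, 6, 5]
k=3: seq[3] = 1-6 = -5 → [8, 8, 1, -5, 5]
k=4: seq[4] = (-5)-5 = -10 → [8, 8, 1, -5, -10]
sum = 2

2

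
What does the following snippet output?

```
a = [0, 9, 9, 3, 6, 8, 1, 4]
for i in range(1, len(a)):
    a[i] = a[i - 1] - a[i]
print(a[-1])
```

i=1: a[1] = 0-9 = -9 → [0, -9, 9, 3, 6, 8, 1, 4]
i=2: a[2] = (-9)-9 = -18 → [0, -9, -18, 3, 6, 8, 1, 4]
i=3: a[3] = (-18)-3 = -21 → [0, -9, -18, -21, 6, 8, 1, 4]
i=4: a[4] = (-21)-6 = -27 → [0, -9, -18, -21, -27, 8, 1, 4]
i=5: a[5] = (-27)-8 = -35 → [0, -9, -18, -21, -27, -35, 1, 4]
i=6: a[6] = (-35)-1 = -36 → [0, -9, -18, -21, -27, -35, -36, 4]
i=7: a[7] = (-36)-4 = -40 → [0, -9, -18, -21, -27, -35, -36, -40]

-40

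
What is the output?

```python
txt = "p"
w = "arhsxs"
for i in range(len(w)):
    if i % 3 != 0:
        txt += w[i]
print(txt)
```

i=0: skip
i=1: add 'r' → 'pr'
i=2: add 'h' → 'prh'
i=3: skip
i=4: add 'x' → 'prhx'
i=5: add 's' → 'prhxs'

prhxs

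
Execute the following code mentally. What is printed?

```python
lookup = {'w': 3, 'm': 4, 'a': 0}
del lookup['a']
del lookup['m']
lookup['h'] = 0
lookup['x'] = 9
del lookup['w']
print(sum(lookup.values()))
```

9

del 'a' → {'w': 3, 'm': 4}
del 'm' → {'w': 3}
lookup['h'] = 0 → {'w': 3, 'h': 0}
lookup['x'] = 9 → {'w': 3, 'h': 0, 'x': 9}
del 'w' → {'h': 0, 'x': 9}
sum of values = 9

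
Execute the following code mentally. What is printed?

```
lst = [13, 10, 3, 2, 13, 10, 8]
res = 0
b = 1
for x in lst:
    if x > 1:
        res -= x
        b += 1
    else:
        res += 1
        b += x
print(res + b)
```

-51

x=13: >1, res = 0-13 = -13; b=2
x=10: >1, res = (-13)-10 = -23; b=3
x=3: >1, res = (-23)-3 = -26; b=4
x=2: >1, res = (-26)-2 = -28; b=5
x=13: >1, res = (-28)-13 = -41; b=6
x=10: >1, res = (-41)-10 = -51; b=7
x=8: >1, res = (-51)-8 = -59; b=8
res+b = (-59)+8 = -51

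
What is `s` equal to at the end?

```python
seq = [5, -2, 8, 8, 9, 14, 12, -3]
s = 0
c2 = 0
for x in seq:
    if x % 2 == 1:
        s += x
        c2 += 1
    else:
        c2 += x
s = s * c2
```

x=5: odd, s = 0+5 = 5; c2=1
x=-2: not odd; c2=-1
x=8: not odd; c2=7
x=8: not odd; c2=15
x=9: odd, s = 5+9 = 14; c2=16
x=14: not odd; c2=30
x=12: not odd; c2=42
x=-3: odd, s = 14+(-3) = 11; c2=43
s*c2 = 11*43 = 473

473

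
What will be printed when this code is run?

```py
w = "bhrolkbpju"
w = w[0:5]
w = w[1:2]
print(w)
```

h

slice [0:5] → 'bhrol'
slice [1:2] → 'h'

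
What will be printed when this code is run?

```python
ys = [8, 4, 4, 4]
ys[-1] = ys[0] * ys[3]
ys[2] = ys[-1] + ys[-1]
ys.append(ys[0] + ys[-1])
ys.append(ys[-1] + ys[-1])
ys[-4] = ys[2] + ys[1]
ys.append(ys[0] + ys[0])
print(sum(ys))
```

ys[-1] = ys[0]*ys[3] = 8*4 = 32 → [8, 4, 4, 32]
ys[2] = ys[-1]+ys[-1] = 32+32 = 64 → [8, 4, 64, 32]
append ys[0]+ys[-1] = 8+32 = 40 → [8, 4, 64, 32, 40]
append ys[-1]+ys[-1] = 40+40 = 80 → [8, 4, 64, 32, 40, 80]
ys[-4] = ys[2]+ys[1] = 64+4 = 68 → [8, 4, 68, 32, 40, 80]
append ys[0]+ys[0] = 8+8 = 16 → [8, 4, 68, 32, 40, 80, 16]
sum = 248

248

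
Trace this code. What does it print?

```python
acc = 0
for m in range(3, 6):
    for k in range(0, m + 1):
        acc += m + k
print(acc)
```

93

m=3,k=0: acc = 0+3 = 3
m=3,k=1: acc = 3+4 = 7
m=3,k=2: acc = 7+5 = 12
m=3,k=3: acc = 12+6 = 18
m=4,k=0: acc = 18+4 = 22
m=4,k=1: acc = 22+5 = 27
m=4,k=2: acc = 27+6 = 33
m=4,k=3: acc = 33+7 = 40
m=4,k=4: acc = 40+8 = 48
m=5,k=0: acc = 48+5 = 53
m=5,k=1: acc = 53+6 = 59
m=5,k=2: acc = 59+7 = 66
m=5,k=3: acc = 66+8 = 74
m=5,k=4: acc = 74+9 = 83
m=5,k=5: acc = 83+10 = 93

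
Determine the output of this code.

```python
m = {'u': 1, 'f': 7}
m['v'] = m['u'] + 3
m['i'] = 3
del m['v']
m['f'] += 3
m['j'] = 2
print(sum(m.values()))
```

m['v'] = m['u']+3 = 4 → {'u': 1, 'f': 7, 'v': 4}
m['i'] = 3 → {'u': 1, 'f': 7, 'v': 4, 'i': 3}
del 'v' → {'u': 1, 'f': 7, 'i': 3}
m['f'] = 7+3 = 10 → {'u': 1, 'f': 10, 'i': 3}
m['j'] = 2 → {'u': 1, 'f': 10, 'i': 3, 'j': 2}
sum of values = 16

16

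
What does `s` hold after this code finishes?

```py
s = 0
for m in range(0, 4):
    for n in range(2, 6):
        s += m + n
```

m=0,n=2: s = 0+2 = 2
m=0,n=3: s = 2+3 = 5
m=0,n=4: s = 5+4 = 9
m=0,n=5: s = 9+5 = 14
m=1,n=2: s = 14+3 = 17
m=1,n=3: s = 17+4 = 21
m=1,n=4: s = 21+5 = 26
m=1,n=5: s = 26+6 = 32
m=2,n=2: s = 32+4 = 36
m=2,n=3: s = 36+5 = 41
m=2,n=4: s = 41+6 = 47
m=2,n=5: s = 47+7 = 54
m=3,n=2: s = 54+5 = 59
m=3,n=3: s = 59+6 = 65
m=3,n=4: s = 65+7 = 72
m=3,n=5: s = 72+8 = 80

80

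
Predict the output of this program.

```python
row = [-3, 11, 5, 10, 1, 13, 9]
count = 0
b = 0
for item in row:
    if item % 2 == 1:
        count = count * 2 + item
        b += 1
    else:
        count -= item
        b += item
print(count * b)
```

item=-3: odd, count = 0*2+(-3) = -3; b=1
item=11: odd, count = (-3)*2+11 = 5; b=2
item=5: odd, count = 5*2+5 = 15; b=3
item=10: not odd, count = 15-10 = 5; b=13
item=1: odd, count = 5*2+1 = 11; b=14
item=13: odd, count = 11*2+13 = 35; b=15
item=9: odd, count = 35*2+9 = 79; b=16
count*b = 79*16 = 1264

1264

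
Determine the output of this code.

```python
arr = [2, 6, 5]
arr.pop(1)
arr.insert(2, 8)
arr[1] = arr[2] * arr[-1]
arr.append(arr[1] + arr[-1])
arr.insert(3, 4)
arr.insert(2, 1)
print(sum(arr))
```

151

pop(1) removes 6 → [2, 5]
insert 8 at 2 → [2, 5, 8]
arr[1] = arr[2]*arr[-1] = 8*8 = 64 → [2, 64, 8]
append arr[1]+arr[-1] = 64+8 = 72 → [2, 64, 8, 72]
insert 4 at 3 → [2, 64, 8, 4, 72]
insert 1 at 2 → [2, 64, 1, 8, 4, 72]
sum = 151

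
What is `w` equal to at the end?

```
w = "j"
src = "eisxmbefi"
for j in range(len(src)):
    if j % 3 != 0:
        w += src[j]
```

j=0: skip
j=1: add 'i' → 'ji'
j=2: add 's' → 'jis'
j=3: skip
j=4: add 'm' → 'jism'
j=5: add 'b' → 'jismb'
j=6: skip
j=7: add 'f' → 'jismbf'
j=8: add 'i' → 'jismbfi'

'jismbfi'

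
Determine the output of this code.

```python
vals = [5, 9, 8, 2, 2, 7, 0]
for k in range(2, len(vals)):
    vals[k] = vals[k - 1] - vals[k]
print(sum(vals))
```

k=2: vals[2] = 9-8 = 1 → [5, 9, 1, 2, 2, 7, 0]
k=3: vals[3] = 1-2 = -1 → [5, 9, 1, -1, 2, 7, 0]
k=4: vals[4] = (-1)-2 = -3 → [5, 9, 1, -1, -3, 7, 0]
k=5: vals[5] = (-3)-7 = -10 → [5, 9, 1, -1, -3, -10, 0]
k=6: vals[6] = (-10)-0 = -10 → [5, 9, 1, -1, -3, -10, -10]
sum = -9

-9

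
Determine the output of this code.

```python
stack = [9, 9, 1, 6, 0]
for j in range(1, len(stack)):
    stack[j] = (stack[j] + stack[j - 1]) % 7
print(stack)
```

j=1: stack[1] = (9+9)%7 = 4 → [9, 4, 1, 6, 0]
j=2: stack[2] = (1+4)%7 = 5 → [9, 4, 5, 6, 0]
j=3: stack[3] = (6+5)%7 = 4 → [9, 4, 5, 4, 0]
j=4: stack[4] = (0+4)%7 = 4 → [9, 4, 5, 4, 4]

[9, 4, 5, 4, 4]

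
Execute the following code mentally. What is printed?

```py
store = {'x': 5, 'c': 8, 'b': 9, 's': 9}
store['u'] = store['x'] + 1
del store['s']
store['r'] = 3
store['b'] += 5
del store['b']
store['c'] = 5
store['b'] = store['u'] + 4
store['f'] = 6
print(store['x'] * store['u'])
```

30

store['u'] = store['x']+1 = 6 → {'x': 5, 'c': 8, 'b': 9, 's': 9, 'u': 6}
del 's' → {'x': 5, 'c': 8, 'b': 9, 'u': 6}
store['r'] = 3 → {'x': 5, 'c': 8, 'b': 9, 'u': 6, 'r': 3}
store['b'] = 9+5 = 14 → {'x': 5, 'c': 8, 'b': 14, 'u': 6, 'r': 3}
del 'b' → {'x': 5, 'c': 8, 'u': 6, 'r': 3}
store['c'] = 5 → {'x': 5, 'c': 5, 'u': 6, 'r': 3}
store['b'] = store['u']+4 = 10 → {'x': 5, 'c': 5, 'u': 6, 'r': 3, 'b': 10}
store['f'] = 6 → {'x': 5, 'c': 5, 'u': 6, 'r': 3, 'b': 10, 'f': 6}
store['x']*store['u'] = 5*6 = 30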